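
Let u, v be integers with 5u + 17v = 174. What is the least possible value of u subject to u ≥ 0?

gcd(17, 5):
  17 = 3×5 + 2
  5 = 2×2 + 1
  2 = 2×1
so gcd(17, 5) = 1.
1 divides 174, so solutions exist.
Back-substitute for Bézout coefficients:
  1 = 5 - 2×2
  ... = 5×(7) + 17×(-2)
Scale by 174/1 = 174: (u₀, v₀) = (1218, -348).
General solution: u = 1218 + 17t, v = -348 - 5t for integer t.
u ≥ 0: smallest is 1218 mod 17 = 11 (at t = -71), with v = 7.

11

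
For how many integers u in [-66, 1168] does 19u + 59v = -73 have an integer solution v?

21

gcd(59, 19):
  59 = 3·19 + 2
  19 = 9·2 + 1
  2 = 2·1
so gcd(59, 19) = 1.
Back-substitute for Bézout coefficients:
  1 = 19 - 9·2
  ... = 19·(28) + 59·(-9)
Scale by -73: particular solution (-2044, 657); reduce u mod 59: (21, -8).
General solution: u = 21 + 59t, v = -8 - 19t for integer t.
-66 ≤ 21 + 59t ≤ 1168 gives t ∈ [-1, 19], which is 21 values.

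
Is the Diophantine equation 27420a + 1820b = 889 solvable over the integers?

no

gcd(27420, 1820) = 20  (27420 = 15·1820 + 120, 1820 = 15·120 + 20, 120 = 6·20).
20 does not divide 889 (remainder 9), so no integer solutions.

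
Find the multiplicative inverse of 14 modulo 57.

53

gcd(57, 14) = 1.
By Bézout, 14·(-4) + 57·(1) = 1.
So 14·-4 ≡ 1 (mod 57), and -4 mod 57 = 53.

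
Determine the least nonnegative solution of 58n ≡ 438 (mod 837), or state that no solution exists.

gcd(837, 58):
  837 = 14*58 + 25
  58 = 2*25 + 8
  25 = 3*8 + 1
  8 = 8*1
so gcd(837, 58) = 1.
1 divides 438, so solutions exist.
Back-substitute for Bézout coefficients:
  1 = 25 - 3*8
  ... = 58*(-101) + 837*(7)
So 58*(-101) ≡ 1 (mod 837); multiply by 438: n ≡ -44238 (mod 837).
Smallest nonnegative: n = -44238 mod 837 = 123.

123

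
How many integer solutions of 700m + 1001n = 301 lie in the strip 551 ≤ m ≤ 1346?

6

gcd(1001, 700) = 7.
By Bézout, 700*(-10) + 1001*(7) = 7.
Particular solution: (142, -99).
General solution: m = 142 + 143t, n = -99 - 100t for integer t.
551 ≤ 142 + 143t ≤ 1346 gives t ∈ [3, 8], which is 6 values.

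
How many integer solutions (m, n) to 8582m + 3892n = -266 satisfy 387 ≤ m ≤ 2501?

gcd(8582, 3892) = 14.
By Bézout, 8582·(-39) + 3892·(86) = 14.
Particular solution: (185, -408).
General solution: m = 185 + 278t, n = -408 - 613t for integer t.
387 ≤ 185 + 278t ≤ 2501 gives t ∈ [1, 8], which is 8 values.

8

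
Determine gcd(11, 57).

1

gcd(57, 11):
  57 = 5×11 + 2
  11 = 5×2 + 1
  2 = 2×1
so gcd(57, 11) = 1.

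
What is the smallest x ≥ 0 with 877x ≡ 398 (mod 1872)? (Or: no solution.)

gcd(1872, 877):
  1872 = 2·877 + 118
  877 = 7·118 + 51
  118 = 2·51 + 16
  51 = 3·16 + 3
  16 = 5·3 + 1
  3 = 3·1
so gcd(1872, 877) = 1.
1 divides 398, so solutions exist.
Back-substitute for Bézout coefficients:
  1 = 16 - 5·3
  ... = 877·(-587) + 1872·(275)
So 877·(-587) ≡ 1 (mod 1872); multiply by 398: x ≡ -233626 (mod 1872).
Smallest nonnegative: x = -233626 mod 1872 = 374.

374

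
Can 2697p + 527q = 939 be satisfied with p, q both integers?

gcd(2697, 527) = 31  (2697 = 5*527 + 62, 527 = 8*62 + 31, 62 = 2*31).
31 does not divide 939 (remainder 9), so no integer solutions.

no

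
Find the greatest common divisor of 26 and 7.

gcd(26, 7) = 1  (26 = 3×7 + 5, 7 = 1×5 + 2, 5 = 2×2 + 1, 2 = 2×1).

1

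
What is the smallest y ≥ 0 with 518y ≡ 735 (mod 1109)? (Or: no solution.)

gcd(1109, 518) = 1.
1 divides 735, so solutions exist.
By Bézout, 518×(319) + 1109×(-149) = 1.
So 518×(319) ≡ 1 (mod 1109); multiply by 735: y ≡ 234465 (mod 1109).
Smallest nonnegative: y = 234465 mod 1109 = 466.

466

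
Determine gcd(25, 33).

gcd(33, 25):
  33 = 1·25 + 8
  25 = 3·8 + 1
  8 = 8·1
so gcd(33, 25) = 1.

1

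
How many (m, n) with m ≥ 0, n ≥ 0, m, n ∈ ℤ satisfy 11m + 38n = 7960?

gcd(38, 11) = 1.
By Bézout, 11×(7) + 38×(-2) = 1.
One solution: (12, 206).
General: m = 12 + 38t, n = 206 - 11t.
m ≥ 0 ⇒ t ≥ 0; n ≥ 0 ⇒ t ≤ 18. So t ∈ [0, 18]: 19 solutions.

19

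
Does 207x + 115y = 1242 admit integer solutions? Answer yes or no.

gcd(207, 115) = 23  (207 = 1×115 + 92, 115 = 1×92 + 23, 92 = 4×23).
23 divides 1242, so integer solutions exist.

yes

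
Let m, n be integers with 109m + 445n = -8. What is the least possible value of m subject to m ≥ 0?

gcd(445, 109) = 1.
1 divides -8, so solutions exist.
By Bézout, 109×(49) + 445×(-12) = 1.
Scale by -8/1 = -8: (m₀, n₀) = (-392, 96).
General solution: m = -392 + 445t, n = 96 - 109t for integer t.
m ≥ 0: smallest is -392 mod 445 = 53 (at t = 1), with n = -13.

53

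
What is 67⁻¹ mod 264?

67

gcd(264, 67) = 1  (264 = 3·67 + 63, 67 = 1·63 + 4, 63 = 15·4 + 3, 4 = 1·3 + 1, 3 = 3·1).
Back-substituting, 67·(67) + 264·(-17) = 1.
So 67·67 ≡ 1 (mod 264), and 67 mod 264 = 67.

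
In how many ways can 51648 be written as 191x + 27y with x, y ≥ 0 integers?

10

gcd(191, 27):
  191 = 7·27 + 2
  27 = 13·2 + 1
  2 = 2·1
so gcd(191, 27) = 1.
Back-substitute for Bézout coefficients:
  1 = 27 - 13·2
  ... = 191·(-13) + 27·(92)
Scale by 51648: one solution is (-671424, 4751616). Reduce x mod 27: (12, 1828).
General: x = 12 + 27t, y = 1828 - 191t.
x ≥ 0 ⇒ t ≥ 0; y ≥ 0 ⇒ t ≤ 9. So t ∈ [0, 9]: 10 solutions.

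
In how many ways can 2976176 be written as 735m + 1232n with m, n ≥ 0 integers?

23

gcd(1232, 735) = 7.
By Bézout, 735·(57) + 1232·(-34) = 7.
One solution: (80, 2368).
General: m = 80 + 176t, n = 2368 - 105t.
m ≥ 0 ⇒ t ≥ 0; n ≥ 0 ⇒ t ≤ 22. So t ∈ [0, 22]: 23 solutions.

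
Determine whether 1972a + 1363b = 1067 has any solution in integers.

no

gcd(1972, 1363) = 29  (1972 = 1·1363 + 609, 1363 = 2·609 + 145, 609 = 4·145 + 29, 145 = 5·29).
29 does not divide 1067 (remainder 23), so no integer solutions.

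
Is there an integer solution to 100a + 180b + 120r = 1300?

yes

gcd(180, 100):
  180 = 1*100 + 80
  100 = 1*80 + 20
  80 = 4*20
so gcd(180, 100) = 20.
gcd(20, 120) = 20.
20 divides 1300, so integer solutions exist.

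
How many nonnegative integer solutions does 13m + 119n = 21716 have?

14

gcd(119, 13) = 1.
By Bézout, 13·(55) + 119·(-6) = 1.
One solution: (96, 172).
General: m = 96 + 119t, n = 172 - 13t.
m ≥ 0 ⇒ t ≥ 0; n ≥ 0 ⇒ t ≤ 13. So t ∈ [0, 13]: 14 solutions.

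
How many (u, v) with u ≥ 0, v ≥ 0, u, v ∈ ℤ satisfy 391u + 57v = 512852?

23

gcd(391, 57) = 1.
By Bézout, 391*(7) + 57*(-48) = 1.
One solution: (47, 8675).
General: u = 47 + 57t, v = 8675 - 391t.
u ≥ 0 ⇒ t ≥ 0; v ≥ 0 ⇒ t ≤ 22. So t ∈ [0, 22]: 23 solutions.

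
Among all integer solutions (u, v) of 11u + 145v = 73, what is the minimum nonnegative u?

gcd(145, 11) = 1.
1 divides 73, so solutions exist.
By Bézout, 11×(66) + 145×(-5) = 1.
Scale by 73/1 = 73: (u₀, v₀) = (4818, -365).
General solution: u = 4818 + 145t, v = -365 - 11t for integer t.
u ≥ 0: smallest is 4818 mod 145 = 33 (at t = -33), with v = -2.

33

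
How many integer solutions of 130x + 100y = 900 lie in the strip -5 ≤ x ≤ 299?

gcd(130, 100) = 10.
By Bézout, 130*(-3) + 100*(4) = 10.
Particular solution: (0, 9).
General solution: x = 0 + 10t, y = 9 - 13t for integer t.
-5 ≤ 0 + 10t ≤ 299 gives t ∈ [0, 29], which is 30 values.

30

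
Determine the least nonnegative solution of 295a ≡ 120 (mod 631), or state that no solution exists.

gcd(631, 295) = 1  (631 = 2*295 + 41, 295 = 7*41 + 8, 41 = 5*8 + 1, 8 = 8*1).
1 divides 120, so solutions exist.
Back-substituting, 295*(-77) + 631*(36) = 1.
So 295*(-77) ≡ 1 (mod 631); multiply by 120: a ≡ -9240 (mod 631).
Smallest nonnegative: a = -9240 mod 631 = 225.

225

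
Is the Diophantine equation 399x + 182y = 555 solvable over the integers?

gcd(399, 182) = 7.
7 does not divide 555 (remainder 2), so no integer solutions.

no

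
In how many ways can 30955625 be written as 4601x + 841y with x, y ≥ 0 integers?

gcd(4601, 841) = 1.
By Bézout, 4601·(-206) + 841·(1127) = 1.
One solution: (202, 35703).
General: x = 202 + 841t, y = 35703 - 4601t.
x ≥ 0 ⇒ t ≥ 0; y ≥ 0 ⇒ t ≤ 7. So t ∈ [0, 7]: 8 solutions.

8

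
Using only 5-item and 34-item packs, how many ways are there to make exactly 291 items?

1

Need nonnegative integers with 5j + 34k = 291.
gcd(5, 34) = 1, and 5·(7) + 34·(-1) = 1.
So (j₀, k₀) = (2037, -291); general j = 2037 + 34t, k = -291 - 5t.
j ≥ 0 ⇒ t ≥ -59; k ≥ 0 ⇒ t ≤ -59. That's 1 value of t.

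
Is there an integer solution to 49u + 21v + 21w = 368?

no

gcd(49, 21) = 7.
gcd(7, 21) = 7.
7 does not divide 368 (remainder 4), so no integer solutions.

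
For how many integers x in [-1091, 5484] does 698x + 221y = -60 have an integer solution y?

gcd(698, 221) = 1  (698 = 3*221 + 35, 221 = 6*35 + 11, 35 = 3*11 + 2, 11 = 5*2 + 1, 2 = 2*1).
Back-substituting, 698*(-101) + 221*(319) = 1.
Scale by -60: particular solution (6060, -19140); reduce x mod 221: (93, -294).
General solution: x = 93 + 221t, y = -294 - 698t for integer t.
-1091 ≤ 93 + 221t ≤ 5484 gives t ∈ [-5, 24], which is 30 values.

30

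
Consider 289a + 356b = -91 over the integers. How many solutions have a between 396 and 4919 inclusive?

gcd(356, 289) = 1.
By Bézout, 289*(85) + 356*(-69) = 1.
Particular solution: (97, -79).
General solution: a = 97 + 356t, b = -79 - 289t for integer t.
396 ≤ 97 + 356t ≤ 4919 gives t ∈ [1, 13], which is 13 values.

13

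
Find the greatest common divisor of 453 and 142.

1

gcd(453, 142) = 1  (453 = 3*142 + 27, 142 = 5*27 + 7, 27 = 3*7 + 6, 7 = 1*6 + 1, 6 = 6*1).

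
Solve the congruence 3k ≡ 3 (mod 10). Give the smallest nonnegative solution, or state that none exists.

gcd(10, 3) = 1.
1 divides 3, so solutions exist.
By Bézout, 3×(-3) + 10×(1) = 1.
So 3×(-3) ≡ 1 (mod 10); multiply by 3: k ≡ -9 (mod 10).
Smallest nonnegative: k = -9 mod 10 = 1.

1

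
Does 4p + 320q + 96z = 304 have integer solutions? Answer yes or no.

gcd(320, 4) = 4  (320 = 80·4).
gcd(4, 96) = 4.
4 divides 304, so integer solutions exist.

yes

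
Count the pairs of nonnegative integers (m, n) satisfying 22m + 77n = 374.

3

gcd(77, 22) = 11  (77 = 3*22 + 11, 22 = 2*11).
Back-substituting, 22*(-3) + 77*(1) = 11.
Scale by 34: one solution is (-102, 34). Reduce m mod 7: (3, 4).
General: m = 3 + 7t, n = 4 - 2t.
m ≥ 0 ⇒ t ≥ 0; n ≥ 0 ⇒ t ≤ 2. So t ∈ [0, 2]: 3 solutions.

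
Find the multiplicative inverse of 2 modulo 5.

gcd(5, 2):
  5 = 2*2 + 1
  2 = 2*1
so gcd(5, 2) = 1.
Back-substitute for Bézout coefficients:
  1 = 5 - 2*2
  ... = 2*(-2) + 5*(1)
So 2*-2 ≡ 1 (mod 5), and -2 mod 5 = 3.

3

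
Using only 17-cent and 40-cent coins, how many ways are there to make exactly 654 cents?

1

Need nonnegative integers with 17j + 40k = 654.
gcd(17, 40) = 1, and 17·(-7) + 40·(3) = 1.
So (j₀, k₀) = (-4578, 1962); general j = -4578 + 40t, k = 1962 - 17t.
j ≥ 0 ⇒ t ≥ 115; k ≥ 0 ⇒ t ≤ 115. That's 1 value of t.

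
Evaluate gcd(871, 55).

gcd(871, 55) = 1  (871 = 15*55 + 46, 55 = 1*46 + 9, 46 = 5*9 + 1, 9 = 9*1).

1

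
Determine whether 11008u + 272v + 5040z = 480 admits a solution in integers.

yes

gcd(11008, 272) = 16  (11008 = 40*272 + 128, 272 = 2*128 + 16, 128 = 8*16).
gcd(16, 5040) = 16.
16 divides 480, so integer solutions exist.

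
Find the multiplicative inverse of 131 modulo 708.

227

gcd(708, 131):
  708 = 5*131 + 53
  131 = 2*53 + 25
  53 = 2*25 + 3
  25 = 8*3 + 1
  3 = 3*1
so gcd(708, 131) = 1.
Back-substitute for Bézout coefficients:
  1 = 25 - 8*3
  ... = 131*(227) + 708*(-42)
So 131*227 ≡ 1 (mod 708), and 227 mod 708 = 227.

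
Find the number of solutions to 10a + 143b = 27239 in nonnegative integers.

gcd(143, 10) = 1  (143 = 14*10 + 3, 10 = 3*3 + 1, 3 = 3*1).
Back-substituting, 10*(43) + 143*(-3) = 1.
Scale by 27239: one solution is (1171277, -81717). Reduce a mod 143: (107, 183).
General: a = 107 + 143t, b = 183 - 10t.
a ≥ 0 ⇒ t ≥ 0; b ≥ 0 ⇒ t ≤ 18. So t ∈ [0, 18]: 19 solutions.

19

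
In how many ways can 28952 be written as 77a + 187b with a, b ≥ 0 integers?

23

gcd(187, 77) = 11  (187 = 2×77 + 33, 77 = 2×33 + 11, 33 = 3×11).
Back-substituting, 77×(5) + 187×(-2) = 11.
Scale by 2632: one solution is (13160, -5264). Reduce a mod 17: (2, 154).
General: a = 2 + 17t, b = 154 - 7t.
a ≥ 0 ⇒ t ≥ 0; b ≥ 0 ⇒ t ≤ 22. So t ∈ [0, 22]: 23 solutions.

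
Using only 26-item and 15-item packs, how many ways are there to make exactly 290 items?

1

Need nonnegative integers with 26j + 15k = 290.
gcd(26, 15) = 1, and 26·(-4) + 15·(7) = 1.
So (j₀, k₀) = (-1160, 2030); general j = -1160 + 15t, k = 2030 - 26t.
j ≥ 0 ⇒ t ≥ 78; k ≥ 0 ⇒ t ≤ 78. That's 1 value of t.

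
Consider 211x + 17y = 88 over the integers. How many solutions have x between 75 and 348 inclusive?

16

gcd(211, 17) = 1  (211 = 12·17 + 7, 17 = 2·7 + 3, 7 = 2·3 + 1, 3 = 3·1).
Back-substituting, 211·(5) + 17·(-62) = 1.
Scale by 88: particular solution (440, -5456); reduce x mod 17: (15, -181).
General solution: x = 15 + 17t, y = -181 - 211t for integer t.
75 ≤ 15 + 17t ≤ 348 gives t ∈ [4, 19], which is 16 values.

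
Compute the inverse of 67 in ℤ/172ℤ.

gcd(172, 67):
  172 = 2·67 + 38
  67 = 1·38 + 29
  38 = 1·29 + 9
  29 = 3·9 + 2
  9 = 4·2 + 1
  2 = 2·1
so gcd(172, 67) = 1.
Back-substitute for Bézout coefficients:
  1 = 9 - 4·2
  ... = 67·(-77) + 172·(30)
So 67·-77 ≡ 1 (mod 172), and -77 mod 172 = 95.

95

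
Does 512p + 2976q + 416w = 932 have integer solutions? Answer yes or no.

gcd(2976, 512) = 32.
gcd(32, 416) = 32.
32 does not divide 932 (remainder 4), so no integer solutions.

no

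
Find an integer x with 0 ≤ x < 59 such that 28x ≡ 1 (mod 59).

gcd(59, 28) = 1.
By Bézout, 28×(19) + 59×(-9) = 1.
So 28×19 ≡ 1 (mod 59), and 19 mod 59 = 19.

19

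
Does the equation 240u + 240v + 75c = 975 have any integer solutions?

yes

gcd(240, 240):
  240 = 1×240
so gcd(240, 240) = 240.
gcd(240, 75) = 15.
15 divides 975, so integer solutions exist.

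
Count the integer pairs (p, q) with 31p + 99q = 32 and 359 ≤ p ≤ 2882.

25

gcd(99, 31) = 1.
By Bézout, 31*(16) + 99*(-5) = 1.
Particular solution: (17, -5).
General solution: p = 17 + 99t, q = -5 - 31t for integer t.
359 ≤ 17 + 99t ≤ 2882 gives t ∈ [4, 28], which is 25 values.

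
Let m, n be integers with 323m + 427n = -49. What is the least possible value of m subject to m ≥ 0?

gcd(427, 323) = 1  (427 = 1*323 + 104, 323 = 3*104 + 11, 104 = 9*11 + 5, 11 = 2*5 + 1, 5 = 5*1).
1 divides -49, so solutions exist.
Back-substituting, 323*(78) + 427*(-59) = 1.
Scale by -49/1 = -49: (m₀, n₀) = (-3822, 2891).
General solution: m = -3822 + 427t, n = 2891 - 323t for integer t.
m ≥ 0: smallest is -3822 mod 427 = 21 (at t = 9), with n = -16.

21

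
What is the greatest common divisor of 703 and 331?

gcd(703, 331):
  703 = 2·331 + 41
  331 = 8·41 + 3
  41 = 13·3 + 2
  3 = 1·2 + 1
  2 = 2·1
so gcd(703, 331) = 1.

1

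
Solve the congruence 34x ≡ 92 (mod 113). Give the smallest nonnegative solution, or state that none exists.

gcd(113, 34):
  113 = 3*34 + 11
  34 = 3*11 + 1
  11 = 11*1
so gcd(113, 34) = 1.
1 divides 92, so solutions exist.
Back-substitute for Bézout coefficients:
  1 = 34 - 3*11
  ... = 34*(10) + 113*(-3)
So 34*(10) ≡ 1 (mod 113); multiply by 92: x ≡ 920 (mod 113).
Smallest nonnegative: x = 920 mod 113 = 16.

16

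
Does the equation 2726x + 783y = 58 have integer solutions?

gcd(2726, 783) = 29.
29 divides 58, so integer solutions exist.

yes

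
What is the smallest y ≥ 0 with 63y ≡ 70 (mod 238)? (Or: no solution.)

20

gcd(238, 63) = 7  (238 = 3·63 + 49, 63 = 1·49 + 14, 49 = 3·14 + 7, 14 = 2·7).
7 divides 70, so solutions exist.
Back-substituting, 63·(-15) + 238·(4) = 7.
So 63·(-15) ≡ 7 (mod 238); multiply by 10: y ≡ -150 (mod 34).
Smallest nonnegative: y = -150 mod 34 = 20.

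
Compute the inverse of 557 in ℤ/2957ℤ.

gcd(2957, 557) = 1  (2957 = 5×557 + 172, 557 = 3×172 + 41, 172 = 4×41 + 8, 41 = 5×8 + 1, 8 = 8×1).
Back-substituting, 557×(361) + 2957×(-68) = 1.
So 557×361 ≡ 1 (mod 2957), and 361 mod 2957 = 361.

361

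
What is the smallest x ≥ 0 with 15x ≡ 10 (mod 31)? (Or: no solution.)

gcd(31, 15):
  31 = 2*15 + 1
  15 = 15*1
so gcd(31, 15) = 1.
1 divides 10, so solutions exist.
Back-substitute for Bézout coefficients:
  1 = 31 - 2*15
  ... = 15*(-2) + 31*(1)
So 15*(-2) ≡ 1 (mod 31); multiply by 10: x ≡ -20 (mod 31).
Smallest nonnegative: x = -20 mod 31 = 11.

11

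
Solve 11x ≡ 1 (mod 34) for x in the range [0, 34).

gcd(34, 11):
  34 = 3×11 + 1
  11 = 11×1
so gcd(34, 11) = 1.
Back-substitute for Bézout coefficients:
  1 = 34 - 3×11
  ... = 11×(-3) + 34×(1)
So 11×-3 ≡ 1 (mod 34), and -3 mod 34 = 31.

31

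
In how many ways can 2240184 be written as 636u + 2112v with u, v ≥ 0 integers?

gcd(2112, 636) = 12  (2112 = 3×636 + 204, 636 = 3×204 + 24, 204 = 8×24 + 12, 24 = 2×12).
Back-substituting, 636×(-83) + 2112×(25) = 12.
Scale by 186682: one solution is (-15494606, 4667050). Reduce u mod 176: (82, 1036).
General: u = 82 + 176t, v = 1036 - 53t.
u ≥ 0 ⇒ t ≥ 0; v ≥ 0 ⇒ t ≤ 19. So t ∈ [0, 19]: 20 solutions.

20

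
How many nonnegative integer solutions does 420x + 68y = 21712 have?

gcd(420, 68) = 4.
By Bézout, 420·(6) + 68·(-37) = 4.
One solution: (13, 239).
General: x = 13 + 17t, y = 239 - 105t.
x ≥ 0 ⇒ t ≥ 0; y ≥ 0 ⇒ t ≤ 2. So t ∈ [0, 2]: 3 solutions.

3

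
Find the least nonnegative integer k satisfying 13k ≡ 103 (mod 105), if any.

gcd(105, 13) = 1  (105 = 8*13 + 1, 13 = 13*1).
1 divides 103, so solutions exist.
Back-substituting, 13*(-8) + 105*(1) = 1.
So 13*(-8) ≡ 1 (mod 105); multiply by 103: k ≡ -824 (mod 105).
Smallest nonnegative: k = -824 mod 105 = 16.

16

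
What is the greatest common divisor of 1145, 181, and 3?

1

gcd(1145, 181) = 1.
gcd(1, 3) = 1.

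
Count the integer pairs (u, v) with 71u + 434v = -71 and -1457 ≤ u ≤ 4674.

gcd(434, 71) = 1  (434 = 6×71 + 8, 71 = 8×8 + 7, 8 = 1×7 + 1, 7 = 7×1).
Back-substituting, 71×(-55) + 434×(9) = 1.
Scale by -71: particular solution (3905, -639); reduce u mod 434: (433, -71).
General solution: u = 433 + 434t, v = -71 - 71t for integer t.
-1457 ≤ 433 + 434t ≤ 4674 gives t ∈ [-4, 9], which is 14 values.

14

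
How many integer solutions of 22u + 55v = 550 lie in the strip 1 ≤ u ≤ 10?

2

gcd(55, 22):
  55 = 2*22 + 11
  22 = 2*11
so gcd(55, 22) = 11.
Back-substitute for Bézout coefficients:
  11 = 55 - 2*22
  ... = 22*(-2) + 55*(1)
Scale by 50: particular solution (-100, 50); reduce u mod 5: (0, 10).
General solution: u = 0 + 5t, v = 10 - 2t for integer t.
1 ≤ 0 + 5t ≤ 10 gives t ∈ [1, 2], which is 2 values.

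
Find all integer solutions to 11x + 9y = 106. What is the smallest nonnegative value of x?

gcd(11, 9):
  11 = 1·9 + 2
  9 = 4·2 + 1
  2 = 2·1
so gcd(11, 9) = 1.
1 divides 106, so solutions exist.
Back-substitute for Bézout coefficients:
  1 = 9 - 4·2
  ... = 11·(-4) + 9·(5)
Scale by 106/1 = 106: (x₀, y₀) = (-424, 530).
General solution: x = -424 + 9t, y = 530 - 11t for integer t.
x ≥ 0: smallest is -424 mod 9 = 8 (at t = 48), with y = 2.

8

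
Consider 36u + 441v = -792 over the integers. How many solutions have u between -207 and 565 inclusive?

15

gcd(441, 36) = 9.
By Bézout, 36×(-12) + 441×(1) = 9.
Particular solution: (27, -4).
General solution: u = 27 + 49t, v = -4 - 4t for integer t.
-207 ≤ 27 + 49t ≤ 565 gives t ∈ [-4, 10], which is 15 values.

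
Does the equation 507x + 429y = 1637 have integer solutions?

gcd(507, 429) = 39.
39 does not divide 1637 (remainder 38), so no integer solutions.

no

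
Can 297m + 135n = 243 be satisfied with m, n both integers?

gcd(297, 135) = 27  (297 = 2×135 + 27, 135 = 5×27).
27 divides 243, so integer solutions exist.

yes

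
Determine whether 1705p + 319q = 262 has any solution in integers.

no

gcd(1705, 319) = 11.
11 does not divide 262 (remainder 9), so no integer solutions.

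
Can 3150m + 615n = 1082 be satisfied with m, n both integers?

gcd(3150, 615) = 15.
15 does not divide 1082 (remainder 2), so no integer solutions.

no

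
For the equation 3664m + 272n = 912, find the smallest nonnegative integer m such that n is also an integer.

5

gcd(3664, 272) = 16  (3664 = 13·272 + 128, 272 = 2·128 + 16, 128 = 8·16).
16 divides 912, so solutions exist.
Back-substituting, 3664·(-2) + 272·(27) = 16.
Scale by 912/16 = 57: (m₀, n₀) = (-114, 1539).
General solution: m = -114 + 17t, n = 1539 - 229t for integer t.
m ≥ 0: smallest is -114 mod 17 = 5 (at t = 7), with n = -64.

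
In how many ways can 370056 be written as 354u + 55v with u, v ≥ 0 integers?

19

gcd(354, 55) = 1.
By Bézout, 354·(-16) + 55·(103) = 1.
One solution: (19, 6606).
General: u = 19 + 55t, v = 6606 - 354t.
u ≥ 0 ⇒ t ≥ 0; v ≥ 0 ⇒ t ≤ 18. So t ∈ [0, 18]: 19 solutions.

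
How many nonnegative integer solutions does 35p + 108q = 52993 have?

14

gcd(108, 35) = 1.
By Bézout, 35×(-37) + 108×(12) = 1.
One solution: (107, 456).
General: p = 107 + 108t, q = 456 - 35t.
p ≥ 0 ⇒ t ≥ 0; q ≥ 0 ⇒ t ≤ 13. So t ∈ [0, 13]: 14 solutions.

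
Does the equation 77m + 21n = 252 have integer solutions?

gcd(77, 21):
  77 = 3·21 + 14
  21 = 1·14 + 7
  14 = 2·7
so gcd(77, 21) = 7.
7 divides 252, so integer solutions exist.

yes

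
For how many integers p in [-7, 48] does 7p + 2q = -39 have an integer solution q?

28

gcd(7, 2):
  7 = 3×2 + 1
  2 = 2×1
so gcd(7, 2) = 1.
Back-substitute for Bézout coefficients:
  1 = 7 - 3×2
  ... = 7×(1) + 2×(-3)
Scale by -39: particular solution (-39, 117); reduce p mod 2: (1, -23).
General solution: p = 1 + 2t, q = -23 - 7t for integer t.
-7 ≤ 1 + 2t ≤ 48 gives t ∈ [-4, 23], which is 28 values.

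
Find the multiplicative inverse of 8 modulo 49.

43

gcd(49, 8):
  49 = 6×8 + 1
  8 = 8×1
so gcd(49, 8) = 1.
Back-substitute for Bézout coefficients:
  1 = 49 - 6×8
  ... = 8×(-6) + 49×(1)
So 8×-6 ≡ 1 (mod 49), and -6 mod 49 = 43.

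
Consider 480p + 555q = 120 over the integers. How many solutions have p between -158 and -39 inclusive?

4

gcd(555, 480):
  555 = 1×480 + 75
  480 = 6×75 + 30
  75 = 2×30 + 15
  30 = 2×15
so gcd(555, 480) = 15.
Back-substitute for Bézout coefficients:
  15 = 75 - 2×30
  ... = 480×(-15) + 555×(13)
Scale by 8: particular solution (-120, 104); reduce p mod 37: (28, -24).
General solution: p = 28 + 37t, q = -24 - 32t for integer t.
-158 ≤ 28 + 37t ≤ -39 gives t ∈ [-5, -2], which is 4 values.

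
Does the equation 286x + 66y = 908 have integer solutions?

no

gcd(286, 66) = 22.
22 does not divide 908 (remainder 6), so no integer solutions.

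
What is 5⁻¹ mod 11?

9

gcd(11, 5):
  11 = 2·5 + 1
  5 = 5·1
so gcd(11, 5) = 1.
Back-substitute for Bézout coefficients:
  1 = 11 - 2·5
  ... = 5·(-2) + 11·(1)
So 5·-2 ≡ 1 (mod 11), and -2 mod 11 = 9.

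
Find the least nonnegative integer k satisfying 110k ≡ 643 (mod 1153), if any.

205

gcd(1153, 110) = 1.
1 divides 643, so solutions exist.
By Bézout, 110×(-283) + 1153×(27) = 1.
So 110×(-283) ≡ 1 (mod 1153); multiply by 643: k ≡ -181969 (mod 1153).
Smallest nonnegative: k = -181969 mod 1153 = 205.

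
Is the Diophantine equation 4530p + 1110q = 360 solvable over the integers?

yes

gcd(4530, 1110) = 30  (4530 = 4×1110 + 90, 1110 = 12×90 + 30, 90 = 3×30).
30 divides 360, so integer solutions exist.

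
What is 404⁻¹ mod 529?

292

gcd(529, 404) = 1  (529 = 1·404 + 125, 404 = 3·125 + 29, 125 = 4·29 + 9, 29 = 3·9 + 2, 9 = 4·2 + 1, 2 = 2·1).
Back-substituting, 404·(-237) + 529·(181) = 1.
So 404·-237 ≡ 1 (mod 529), and -237 mod 529 = 292.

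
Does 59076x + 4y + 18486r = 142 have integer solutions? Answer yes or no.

yes

gcd(59076, 4):
  59076 = 14769×4
so gcd(59076, 4) = 4.
gcd(4, 18486) = 2.
2 divides 142, so integer solutions exist.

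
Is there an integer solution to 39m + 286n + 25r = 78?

gcd(286, 39):
  286 = 7*39 + 13
  39 = 3*13
so gcd(286, 39) = 13.
gcd(13, 25) = 1.
1 divides 78, so integer solutions exist.

yes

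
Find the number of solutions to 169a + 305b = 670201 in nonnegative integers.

13

gcd(305, 169) = 1  (305 = 1·169 + 136, 169 = 1·136 + 33, 136 = 4·33 + 4, 33 = 8·4 + 1, 4 = 4·1).
Back-substituting, 169·(74) + 305·(-41) = 1.
Scale by 670201: one solution is (49594874, -27478241). Reduce a mod 305: (44, 2173).
General: a = 44 + 305t, b = 2173 - 169t.
a ≥ 0 ⇒ t ≥ 0; b ≥ 0 ⇒ t ≤ 12. So t ∈ [0, 12]: 13 solutions.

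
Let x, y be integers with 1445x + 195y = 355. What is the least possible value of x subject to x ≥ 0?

2

gcd(1445, 195):
  1445 = 7×195 + 80
  195 = 2×80 + 35
  80 = 2×35 + 10
  35 = 3×10 + 5
  10 = 2×5
so gcd(1445, 195) = 5.
5 divides 355, so solutions exist.
Back-substitute for Bézout coefficients:
  5 = 35 - 3×10
  ... = 1445×(-17) + 195×(126)
Scale by 355/5 = 71: (x₀, y₀) = (-1207, 8946).
General solution: x = -1207 + 39t, y = 8946 - 289t for integer t.
x ≥ 0: smallest is -1207 mod 39 = 2 (at t = 31), with y = -13.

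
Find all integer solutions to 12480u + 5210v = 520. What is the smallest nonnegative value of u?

gcd(12480, 5210):
  12480 = 2*5210 + 2060
  5210 = 2*2060 + 1090
  2060 = 1*1090 + 970
  1090 = 1*970 + 120
  970 = 8*120 + 10
  120 = 12*10
so gcd(12480, 5210) = 10.
10 divides 520, so solutions exist.
Back-substitute for Bézout coefficients:
  10 = 970 - 8*120
  ... = 12480*(43) + 5210*(-103)
Scale by 520/10 = 52: (u₀, v₀) = (2236, -5356).
General solution: u = 2236 + 521t, v = -5356 - 1248t for integer t.
u ≥ 0: smallest is 2236 mod 521 = 152 (at t = -4), with v = -364.

152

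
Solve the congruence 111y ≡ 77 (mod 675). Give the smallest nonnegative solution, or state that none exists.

gcd(675, 111) = 3  (675 = 6·111 + 9, 111 = 12·9 + 3, 9 = 3·3).
3 does not divide 77, so the congruence has no solution.

no solution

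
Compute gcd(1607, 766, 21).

gcd(1607, 766) = 1  (1607 = 2*766 + 75, 766 = 10*75 + 16, 75 = 4*16 + 11, 16 = 1*11 + 5, 11 = 2*5 + 1, 5 = 5*1).
gcd(1, 21) = 1.

1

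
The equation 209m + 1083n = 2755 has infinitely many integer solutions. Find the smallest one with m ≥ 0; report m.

8

gcd(1083, 209):
  1083 = 5·209 + 38
  209 = 5·38 + 19
  38 = 2·19
so gcd(1083, 209) = 19.
19 divides 2755, so solutions exist.
Back-substitute for Bézout coefficients:
  19 = 209 - 5·38
  ... = 209·(26) + 1083·(-5)
Scale by 2755/19 = 145: (m₀, n₀) = (3770, -725).
General solution: m = 3770 + 57t, n = -725 - 11t for integer t.
m ≥ 0: smallest is 3770 mod 57 = 8 (at t = -66), with n = 1.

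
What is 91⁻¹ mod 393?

298

gcd(393, 91):
  393 = 4*91 + 29
  91 = 3*29 + 4
  29 = 7*4 + 1
  4 = 4*1
so gcd(393, 91) = 1.
Back-substitute for Bézout coefficients:
  1 = 29 - 7*4
  ... = 91*(-95) + 393*(22)
So 91*-95 ≡ 1 (mod 393), and -95 mod 393 = 298.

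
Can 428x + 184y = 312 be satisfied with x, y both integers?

gcd(428, 184):
  428 = 2*184 + 60
  184 = 3*60 + 4
  60 = 15*4
so gcd(428, 184) = 4.
4 divides 312, so integer solutions exist.

yes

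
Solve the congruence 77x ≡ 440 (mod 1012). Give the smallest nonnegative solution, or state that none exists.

gcd(1012, 77) = 11.
11 divides 440, so solutions exist.
By Bézout, 77·(-13) + 1012·(1) = 11.
So 77·(-13) ≡ 11 (mod 1012); multiply by 40: x ≡ -520 (mod 92).
Smallest nonnegative: x = -520 mod 92 = 32.

32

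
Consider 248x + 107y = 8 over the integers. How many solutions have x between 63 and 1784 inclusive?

16

gcd(248, 107):
  248 = 2×107 + 34
  107 = 3×34 + 5
  34 = 6×5 + 4
  5 = 1×4 + 1
  4 = 4×1
so gcd(248, 107) = 1.
Back-substitute for Bézout coefficients:
  1 = 5 - 1×4
  ... = 248×(-22) + 107×(51)
Scale by 8: particular solution (-176, 408); reduce x mod 107: (38, -88).
General solution: x = 38 + 107t, y = -88 - 248t for integer t.
63 ≤ 38 + 107t ≤ 1784 gives t ∈ [1, 16], which is 16 values.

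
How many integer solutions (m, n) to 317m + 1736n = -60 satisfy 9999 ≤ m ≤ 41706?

19

gcd(1736, 317) = 1  (1736 = 5*317 + 151, 317 = 2*151 + 15, 151 = 10*15 + 1, 15 = 15*1).
Back-substituting, 317*(-115) + 1736*(21) = 1.
Scale by -60: particular solution (6900, -1260); reduce m mod 1736: (1692, -309).
General solution: m = 1692 + 1736t, n = -309 - 317t for integer t.
9999 ≤ 1692 + 1736t ≤ 41706 gives t ∈ [5, 23], which is 19 values.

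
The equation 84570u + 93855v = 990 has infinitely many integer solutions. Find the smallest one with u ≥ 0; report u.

gcd(93855, 84570) = 15  (93855 = 1*84570 + 9285, 84570 = 9*9285 + 1005, 9285 = 9*1005 + 240, 1005 = 4*240 + 45, 240 = 5*45 + 15, 45 = 3*15).
15 divides 990, so solutions exist.
Back-substituting, 84570*(-1961) + 93855*(1767) = 15.
Scale by 990/15 = 66: (u₀, v₀) = (-129426, 116622).
General solution: u = -129426 + 6257t, v = 116622 - 5638t for integer t.
u ≥ 0: smallest is -129426 mod 6257 = 1971 (at t = 21), with v = -1776.

1971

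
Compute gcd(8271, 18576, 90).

gcd(18576, 8271) = 9  (18576 = 2*8271 + 2034, 8271 = 4*2034 + 135, 2034 = 15*135 + 9, 135 = 15*9).
gcd(9, 90) = 9.

9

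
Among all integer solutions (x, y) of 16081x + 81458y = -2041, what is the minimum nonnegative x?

2021

gcd(81458, 16081):
  81458 = 5·16081 + 1053
  16081 = 15·1053 + 286
  1053 = 3·286 + 195
  286 = 1·195 + 91
  195 = 2·91 + 13
  91 = 7·13
so gcd(81458, 16081) = 13.
13 divides -2041, so solutions exist.
Back-substitute for Bézout coefficients:
  13 = 195 - 2·91
  ... = 16081·(-851) + 81458·(168)
Scale by -2041/13 = -157: (x₀, y₀) = (133607, -26376).
General solution: x = 133607 + 6266t, y = -26376 - 1237t for integer t.
x ≥ 0: smallest is 133607 mod 6266 = 2021 (at t = -21), with y = -399.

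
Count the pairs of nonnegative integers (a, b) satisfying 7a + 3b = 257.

gcd(7, 3) = 1.
By Bézout, 7·(1) + 3·(-2) = 1.
One solution: (2, 81).
General: a = 2 + 3t, b = 81 - 7t.
a ≥ 0 ⇒ t ≥ 0; b ≥ 0 ⇒ t ≤ 11. So t ∈ [0, 11]: 12 solutions.

12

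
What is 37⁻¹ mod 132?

gcd(132, 37) = 1.
By Bézout, 37·(25) + 132·(-7) = 1.
So 37·25 ≡ 1 (mod 132), and 25 mod 132 = 25.

25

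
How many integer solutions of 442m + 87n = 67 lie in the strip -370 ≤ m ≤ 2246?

30

gcd(442, 87):
  442 = 5*87 + 7
  87 = 12*7 + 3
  7 = 2*3 + 1
  3 = 3*1
so gcd(442, 87) = 1.
Back-substitute for Bézout coefficients:
  1 = 7 - 2*3
  ... = 442*(25) + 87*(-127)
Scale by 67: particular solution (1675, -8509); reduce m mod 87: (22, -111).
General solution: m = 22 + 87t, n = -111 - 442t for integer t.
-370 ≤ 22 + 87t ≤ 2246 gives t ∈ [-4, 25], which is 30 values.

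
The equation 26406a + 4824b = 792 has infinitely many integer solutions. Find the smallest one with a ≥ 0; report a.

gcd(26406, 4824) = 18  (26406 = 5×4824 + 2286, 4824 = 2×2286 + 252, 2286 = 9×252 + 18, 252 = 14×18).
18 divides 792, so solutions exist.
Back-substituting, 26406×(19) + 4824×(-104) = 18.
Scale by 792/18 = 44: (a₀, b₀) = (836, -4576).
General solution: a = 836 + 268t, b = -4576 - 1467t for integer t.
a ≥ 0: smallest is 836 mod 268 = 32 (at t = -3), with b = -175.

32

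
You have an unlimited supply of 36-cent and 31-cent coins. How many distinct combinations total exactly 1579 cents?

Need nonnegative integers with 36j + 31k = 1579.
gcd(36, 31) = 1, and 36·(-6) + 31·(7) = 1.
So (j₀, k₀) = (-9474, 11053); general j = -9474 + 31t, k = 11053 - 36t.
j ≥ 0 ⇒ t ≥ 306; k ≥ 0 ⇒ t ≤ 307. That's 2 values of t.

2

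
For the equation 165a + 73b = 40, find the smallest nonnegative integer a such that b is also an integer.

29

gcd(165, 73) = 1  (165 = 2×73 + 19, 73 = 3×19 + 16, 19 = 1×16 + 3, 16 = 5×3 + 1, 3 = 3×1).
1 divides 40, so solutions exist.
Back-substituting, 165×(-23) + 73×(52) = 1.
Scale by 40/1 = 40: (a₀, b₀) = (-920, 2080).
General solution: a = -920 + 73t, b = 2080 - 165t for integer t.
a ≥ 0: smallest is -920 mod 73 = 29 (at t = 13), with b = -65.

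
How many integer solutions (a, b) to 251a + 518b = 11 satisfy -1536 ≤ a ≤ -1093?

gcd(518, 251) = 1  (518 = 2*251 + 16, 251 = 15*16 + 11, 16 = 1*11 + 5, 11 = 2*5 + 1, 5 = 5*1).
Back-substituting, 251*(97) + 518*(-47) = 1.
Scale by 11: particular solution (1067, -517); reduce a mod 518: (31, -15).
General solution: a = 31 + 518t, b = -15 - 251t for integer t.
-1536 ≤ 31 + 518t ≤ -1093 gives t ∈ [-3, -3], which is 1 value.

1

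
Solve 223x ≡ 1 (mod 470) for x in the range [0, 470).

gcd(470, 223) = 1.
By Bézout, 223*(137) + 470*(-65) = 1.
So 223*137 ≡ 1 (mod 470), and 137 mod 470 = 137.

137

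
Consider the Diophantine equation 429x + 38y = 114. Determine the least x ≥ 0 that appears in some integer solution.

0

gcd(429, 38) = 1  (429 = 11·38 + 11, 38 = 3·11 + 5, 11 = 2·5 + 1, 5 = 5·1).
1 divides 114, so solutions exist.
Back-substituting, 429·(7) + 38·(-79) = 1.
Scale by 114/1 = 114: (x₀, y₀) = (798, -9006).
General solution: x = 798 + 38t, y = -9006 - 429t for integer t.
x ≥ 0: smallest is 798 mod 38 = 0 (at t = -21), with y = 3.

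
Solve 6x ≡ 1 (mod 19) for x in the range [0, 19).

gcd(19, 6):
  19 = 3×6 + 1
  6 = 6×1
so gcd(19, 6) = 1.
Back-substitute for Bézout coefficients:
  1 = 19 - 3×6
  ... = 6×(-3) + 19×(1)
So 6×-3 ≡ 1 (mod 19), and -3 mod 19 = 16.

16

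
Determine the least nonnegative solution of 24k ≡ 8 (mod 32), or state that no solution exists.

3

gcd(32, 24):
  32 = 1×24 + 8
  24 = 3×8
so gcd(32, 24) = 8.
8 divides 8, so solutions exist.
Back-substitute for Bézout coefficients:
  8 = 32 - 1×24
  ... = 24×(-1) + 32×(1)
So 24×(-1) ≡ 8 (mod 32); multiply by 1: k ≡ -1 (mod 4).
Smallest nonnegative: k = -1 mod 4 = 3.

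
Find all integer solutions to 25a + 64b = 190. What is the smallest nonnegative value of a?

gcd(64, 25):
  64 = 2*25 + 14
  25 = 1*14 + 11
  14 = 1*11 + 3
  11 = 3*3 + 2
  3 = 1*2 + 1
  2 = 2*1
so gcd(64, 25) = 1.
1 divides 190, so solutions exist.
Back-substitute for Bézout coefficients:
  1 = 3 - 1*2
  ... = 25*(-23) + 64*(9)
Scale by 190/1 = 190: (a₀, b₀) = (-4370, 1710).
General solution: a = -4370 + 64t, b = 1710 - 25t for integer t.
a ≥ 0: smallest is -4370 mod 64 = 46 (at t = 69), with b = -15.

46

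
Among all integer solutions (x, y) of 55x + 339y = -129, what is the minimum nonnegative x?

312

gcd(339, 55):
  339 = 6·55 + 9
  55 = 6·9 + 1
  9 = 9·1
so gcd(339, 55) = 1.
1 divides -129, so solutions exist.
Back-substitute for Bézout coefficients:
  1 = 55 - 6·9
  ... = 55·(37) + 339·(-6)
Scale by -129/1 = -129: (x₀, y₀) = (-4773, 774).
General solution: x = -4773 + 339t, y = 774 - 55t for integer t.
x ≥ 0: smallest is -4773 mod 339 = 312 (at t = 15), with y = -51.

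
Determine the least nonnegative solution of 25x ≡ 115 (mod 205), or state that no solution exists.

21

gcd(205, 25):
  205 = 8*25 + 5
  25 = 5*5
so gcd(205, 25) = 5.
5 divides 115, so solutions exist.
Back-substitute for Bézout coefficients:
  5 = 205 - 8*25
  ... = 25*(-8) + 205*(1)
So 25*(-8) ≡ 5 (mod 205); multiply by 23: x ≡ -184 (mod 41).
Smallest nonnegative: x = -184 mod 41 = 21.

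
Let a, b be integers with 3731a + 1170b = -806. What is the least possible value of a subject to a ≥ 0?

44

gcd(3731, 1170) = 13.
13 divides -806, so solutions exist.
By Bézout, 3731*(-37) + 1170*(118) = 13.
Scale by -806/13 = -62: (a₀, b₀) = (2294, -7316).
General solution: a = 2294 + 90t, b = -7316 - 287t for integer t.
a ≥ 0: smallest is 2294 mod 90 = 44 (at t = -25), with b = -141.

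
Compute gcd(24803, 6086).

gcd(24803, 6086):
  24803 = 4*6086 + 459
  6086 = 13*459 + 119
  459 = 3*119 + 102
  119 = 1*102 + 17
  102 = 6*17
so gcd(24803, 6086) = 17.

17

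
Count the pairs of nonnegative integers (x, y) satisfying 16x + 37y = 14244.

24

gcd(37, 16) = 1.
By Bézout, 16×(7) + 37×(-3) = 1.
One solution: (30, 372).
General: x = 30 + 37t, y = 372 - 16t.
x ≥ 0 ⇒ t ≥ 0; y ≥ 0 ⇒ t ≤ 23. So t ∈ [0, 23]: 24 solutions.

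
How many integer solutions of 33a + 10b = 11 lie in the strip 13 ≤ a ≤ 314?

30

gcd(33, 10) = 1.
By Bézout, 33×(-3) + 10×(10) = 1.
Particular solution: (7, -22).
General solution: a = 7 + 10t, b = -22 - 33t for integer t.
13 ≤ 7 + 10t ≤ 314 gives t ∈ [1, 30], which is 30 values.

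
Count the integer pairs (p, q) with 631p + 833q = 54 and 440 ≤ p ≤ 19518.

gcd(833, 631) = 1  (833 = 1·631 + 202, 631 = 3·202 + 25, 202 = 8·25 + 2, 25 = 12·2 + 1, 2 = 2·1).
Back-substituting, 631·(400) + 833·(-303) = 1.
Scale by 54: particular solution (21600, -16362); reduce p mod 833: (775, -587).
General solution: p = 775 + 833t, q = -587 - 631t for integer t.
440 ≤ 775 + 833t ≤ 19518 gives t ∈ [0, 22], which is 23 values.

23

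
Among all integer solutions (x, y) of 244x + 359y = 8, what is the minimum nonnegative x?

gcd(359, 244):
  359 = 1×244 + 115
  244 = 2×115 + 14
  115 = 8×14 + 3
  14 = 4×3 + 2
  3 = 1×2 + 1
  2 = 2×1
so gcd(359, 244) = 1.
1 divides 8, so solutions exist.
Back-substitute for Bézout coefficients:
  1 = 3 - 1×2
  ... = 244×(-128) + 359×(87)
Scale by 8/1 = 8: (x₀, y₀) = (-1024, 696).
General solution: x = -1024 + 359t, y = 696 - 244t for integer t.
x ≥ 0: smallest is -1024 mod 359 = 53 (at t = 3), with y = -36.

53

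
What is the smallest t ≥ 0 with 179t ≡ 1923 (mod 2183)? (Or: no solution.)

401

gcd(2183, 179):
  2183 = 12×179 + 35
  179 = 5×35 + 4
  35 = 8×4 + 3
  4 = 1×3 + 1
  3 = 3×1
so gcd(2183, 179) = 1.
1 divides 1923, so solutions exist.
Back-substitute for Bézout coefficients:
  1 = 4 - 1×3
  ... = 179×(561) + 2183×(-46)
So 179×(561) ≡ 1 (mod 2183); multiply by 1923: t ≡ 1078803 (mod 2183).
Smallest nonnegative: t = 1078803 mod 2183 = 401.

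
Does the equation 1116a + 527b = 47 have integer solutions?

no

gcd(1116, 527) = 31  (1116 = 2·527 + 62, 527 = 8·62 + 31, 62 = 2·31).
31 does not divide 47 (remainder 16), so no integer solutions.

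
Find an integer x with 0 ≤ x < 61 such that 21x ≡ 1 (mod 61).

32

gcd(61, 21) = 1  (61 = 2*21 + 19, 21 = 1*19 + 2, 19 = 9*2 + 1, 2 = 2*1).
Back-substituting, 21*(-29) + 61*(10) = 1.
So 21*-29 ≡ 1 (mod 61), and -29 mod 61 = 32.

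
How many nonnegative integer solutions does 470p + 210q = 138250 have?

14

gcd(470, 210):
  470 = 2·210 + 50
  210 = 4·50 + 10
  50 = 5·10
so gcd(470, 210) = 10.
Back-substitute for Bézout coefficients:
  10 = 210 - 4·50
  ... = 470·(-4) + 210·(9)
Scale by 13825: one solution is (-55300, 124425). Reduce p mod 21: (14, 627).
General: p = 14 + 21t, q = 627 - 47t.
p ≥ 0 ⇒ t ≥ 0; q ≥ 0 ⇒ t ≤ 13. So t ∈ [0, 13]: 14 solutions.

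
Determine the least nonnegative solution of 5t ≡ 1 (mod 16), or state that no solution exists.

13

gcd(16, 5):
  16 = 3*5 + 1
  5 = 5*1
so gcd(16, 5) = 1.
1 divides 1, so solutions exist.
Back-substitute for Bézout coefficients:
  1 = 16 - 3*5
  ... = 5*(-3) + 16*(1)
So 5*(-3) ≡ 1 (mod 16); multiply by 1: t ≡ -3 (mod 16).
Smallest nonnegative: t = -3 mod 16 = 13.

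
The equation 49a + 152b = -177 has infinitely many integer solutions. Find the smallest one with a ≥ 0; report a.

15

gcd(152, 49) = 1.
1 divides -177, so solutions exist.
By Bézout, 49*(-31) + 152*(10) = 1.
Scale by -177/1 = -177: (a₀, b₀) = (5487, -1770).
General solution: a = 5487 + 152t, b = -1770 - 49t for integer t.
a ≥ 0: smallest is 5487 mod 152 = 15 (at t = -36), with b = -6.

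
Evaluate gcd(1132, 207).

1

gcd(1132, 207) = 1  (1132 = 5*207 + 97, 207 = 2*97 + 13, 97 = 7*13 + 6, 13 = 2*6 + 1, 6 = 6*1).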